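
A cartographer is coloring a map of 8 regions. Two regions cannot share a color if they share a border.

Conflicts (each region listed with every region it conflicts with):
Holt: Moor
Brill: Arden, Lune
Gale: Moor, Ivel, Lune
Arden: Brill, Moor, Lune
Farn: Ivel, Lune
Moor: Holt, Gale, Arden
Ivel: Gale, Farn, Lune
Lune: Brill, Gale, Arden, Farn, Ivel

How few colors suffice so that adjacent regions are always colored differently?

3

Gale, Ivel, Lune pairwise conflict, so at least 3 colors are needed.
3 colors suffice: Holt=2, Brill=3, Gale=2, Arden=2, Farn=2, Moor=1, Ivel=3, Lune=1. Each listed conflict is separated.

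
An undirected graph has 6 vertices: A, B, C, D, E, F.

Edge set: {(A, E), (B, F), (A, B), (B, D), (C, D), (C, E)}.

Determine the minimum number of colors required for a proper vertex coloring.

3

The cycle D-C-E-A-B-D has odd length 5, so it cannot be 2-colored; at least 3 colors are needed.
3 colors suffice: color red → {B, E}; color blue → {A, C, F}; color green → {D}. Each edge has distinct colors on its endpoints.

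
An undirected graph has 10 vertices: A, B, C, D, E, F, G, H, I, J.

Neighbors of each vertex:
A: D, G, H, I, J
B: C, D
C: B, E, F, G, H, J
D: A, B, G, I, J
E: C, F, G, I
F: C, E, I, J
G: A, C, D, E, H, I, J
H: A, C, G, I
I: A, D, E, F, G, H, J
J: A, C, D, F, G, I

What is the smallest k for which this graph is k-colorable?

A, D, G, I, J form a clique, so at least 5 colors are needed.
5 colors suffice: color 1 → {C, I}; color 2 → {B, F, G}; color 3 → {E, H, J}; color 4 → {A}; color 5 → {D}. Each edge has distinct colors on its endpoints.

5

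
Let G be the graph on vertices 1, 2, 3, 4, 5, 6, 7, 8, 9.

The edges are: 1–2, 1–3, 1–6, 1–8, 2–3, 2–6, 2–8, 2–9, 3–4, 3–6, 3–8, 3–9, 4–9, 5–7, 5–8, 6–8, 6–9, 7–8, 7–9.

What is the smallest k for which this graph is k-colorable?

1, 2, 3, 6, 8 form a clique, so at least 5 colors are needed.
One proper 5-coloring: 1=purple, 2=green, 3=blue, 4=green, 5=green, 6=yellow, 7=blue, 8=red, 9=red. No two adjacent vertices share a color.

5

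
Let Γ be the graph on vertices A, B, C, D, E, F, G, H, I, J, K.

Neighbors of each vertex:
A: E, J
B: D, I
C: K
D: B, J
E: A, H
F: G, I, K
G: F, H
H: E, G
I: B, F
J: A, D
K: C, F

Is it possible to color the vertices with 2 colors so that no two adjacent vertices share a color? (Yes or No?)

No

The cycle A-E-H-G-F-I-B-D-J-A has odd length 9, so it cannot be 2-colored; at least 3 colors are needed.
So 2 colors are not enough.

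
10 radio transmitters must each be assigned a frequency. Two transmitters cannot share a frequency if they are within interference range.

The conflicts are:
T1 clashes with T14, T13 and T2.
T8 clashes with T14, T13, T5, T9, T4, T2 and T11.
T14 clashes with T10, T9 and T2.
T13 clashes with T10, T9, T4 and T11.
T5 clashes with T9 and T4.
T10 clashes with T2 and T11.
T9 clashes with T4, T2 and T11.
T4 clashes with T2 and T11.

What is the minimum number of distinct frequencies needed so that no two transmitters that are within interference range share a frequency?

5

T8, T13, T9, T4, T11 pairwise conflict, so at least 5 frequencies are needed.
Using 5 frequencies: T1=1, T8=2, T14=3, T13=4, T5=4, T10=1, T9=1, T4=3, T2=4, T11=5. Every pair that conflicts lands in different frequencies.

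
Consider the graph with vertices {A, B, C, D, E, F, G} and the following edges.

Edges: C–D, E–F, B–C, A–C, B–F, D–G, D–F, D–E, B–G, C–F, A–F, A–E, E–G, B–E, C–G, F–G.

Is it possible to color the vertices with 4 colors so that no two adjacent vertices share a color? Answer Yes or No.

The chromatic number is 4. B, E, F, G are mutually adjacent (a clique of size 4), so at least 4 colors are needed.
4 colors suffice: A=3, B=4, C=2, D=4, E=2, F=1, G=3.
That is already a proper 4-coloring.

Yes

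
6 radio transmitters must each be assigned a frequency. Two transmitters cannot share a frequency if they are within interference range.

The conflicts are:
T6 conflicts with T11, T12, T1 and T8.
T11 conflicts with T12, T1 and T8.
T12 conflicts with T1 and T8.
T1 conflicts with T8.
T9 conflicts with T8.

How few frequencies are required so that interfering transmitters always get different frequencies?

5

T6, T11, T12, T1, T8 pairwise conflict, so at least 5 frequencies are needed.
5 frequencies suffice: T6=3, T11=4, T12=5, T1=2, T9=2, T8=1. Every pair that conflicts lands in different frequencies.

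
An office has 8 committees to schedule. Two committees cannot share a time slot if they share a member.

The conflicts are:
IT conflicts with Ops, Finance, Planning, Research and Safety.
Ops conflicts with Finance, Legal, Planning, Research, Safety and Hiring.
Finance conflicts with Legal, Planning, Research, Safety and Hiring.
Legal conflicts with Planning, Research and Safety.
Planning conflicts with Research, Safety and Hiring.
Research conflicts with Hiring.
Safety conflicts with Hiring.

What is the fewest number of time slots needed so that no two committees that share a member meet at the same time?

Ops, Finance, Planning, Safety, Hiring pairwise conflict, so at least 5 time slots are needed.
5 time slots suffice: time slot 1 → {Finance}; time slot 2 → {Planning}; time slot 3 → {Ops}; time slot 4 → {Research, Safety}; time slot 5 → {IT, Legal, Hiring}. Each listed conflict is separated.

5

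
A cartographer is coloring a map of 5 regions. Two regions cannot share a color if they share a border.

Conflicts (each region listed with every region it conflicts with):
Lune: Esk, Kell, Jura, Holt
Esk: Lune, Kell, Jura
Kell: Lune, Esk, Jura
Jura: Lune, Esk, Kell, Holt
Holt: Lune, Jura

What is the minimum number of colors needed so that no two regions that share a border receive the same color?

4

Lune, Esk, Kell, Jura pairwise conflict, so at least 4 colors are needed.
4 colors suffice: color 1 → {Jura}; color 2 → {Lune}; color 3 → {Esk, Holt}; color 4 → {Kell}. Each listed conflict is separated.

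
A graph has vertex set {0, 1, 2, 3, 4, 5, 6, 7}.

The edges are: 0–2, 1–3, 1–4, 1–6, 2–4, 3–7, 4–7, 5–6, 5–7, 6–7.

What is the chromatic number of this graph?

3

5, 6, 7 form a triangle, so at least 3 colors are needed.
3 colors suffice: 0=b, 1=a, 2=a, 3=b, 4=b, 5=c, 6=b, 7=a. No two adjacent vertices share a color.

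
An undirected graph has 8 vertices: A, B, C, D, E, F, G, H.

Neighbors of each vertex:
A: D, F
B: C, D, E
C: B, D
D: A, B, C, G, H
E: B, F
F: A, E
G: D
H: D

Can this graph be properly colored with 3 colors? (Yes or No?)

Yes

The chromatic number is 3. B, C, D are mutually adjacent, so at least 3 colors are needed.
3 colors suffice: A=2, B=2, C=3, D=1, E=1, F=3, G=2, H=2.
That is already a proper 3-coloring.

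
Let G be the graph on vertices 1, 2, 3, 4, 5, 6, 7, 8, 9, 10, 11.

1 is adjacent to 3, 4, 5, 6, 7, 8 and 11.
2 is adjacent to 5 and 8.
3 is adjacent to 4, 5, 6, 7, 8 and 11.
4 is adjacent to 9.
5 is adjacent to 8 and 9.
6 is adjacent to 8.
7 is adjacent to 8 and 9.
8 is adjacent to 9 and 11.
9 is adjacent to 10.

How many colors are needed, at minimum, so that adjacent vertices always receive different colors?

4

1, 3, 5, 8 form a clique, so at least 4 colors are needed.
4 colors suffice: 1=green, 2=blue, 3=blue, 4=red, 5=yellow, 6=yellow, 7=yellow, 8=red, 9=blue, 10=red, 11=yellow. Every edge joins two different colors.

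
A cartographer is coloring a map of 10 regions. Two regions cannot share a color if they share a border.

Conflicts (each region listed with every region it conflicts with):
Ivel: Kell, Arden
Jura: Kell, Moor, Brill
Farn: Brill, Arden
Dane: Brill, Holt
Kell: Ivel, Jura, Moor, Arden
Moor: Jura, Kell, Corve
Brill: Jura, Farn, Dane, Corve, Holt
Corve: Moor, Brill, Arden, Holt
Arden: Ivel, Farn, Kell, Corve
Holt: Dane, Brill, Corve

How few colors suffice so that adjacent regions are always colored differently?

Jura, Kell, Moor pairwise conflict, so at least 3 colors are needed.
One proper 3-coloring: Ivel=3, Jura=3, Farn=2, Dane=2, Kell=2, Moor=1, Brill=1, Corve=2, Arden=1, Holt=3. Each listed conflict is separated.

3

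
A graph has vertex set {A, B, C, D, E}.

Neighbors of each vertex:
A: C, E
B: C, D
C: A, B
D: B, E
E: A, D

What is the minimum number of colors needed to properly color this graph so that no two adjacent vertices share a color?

3

The cycle C-B-D-E-A-C has odd length 5, so it cannot be 2-colored; at least 3 colors are needed.
3 colors suffice: color 1 → {C, D}; color 2 → {B, E}; color 3 → {A}. Every edge joins two different colors.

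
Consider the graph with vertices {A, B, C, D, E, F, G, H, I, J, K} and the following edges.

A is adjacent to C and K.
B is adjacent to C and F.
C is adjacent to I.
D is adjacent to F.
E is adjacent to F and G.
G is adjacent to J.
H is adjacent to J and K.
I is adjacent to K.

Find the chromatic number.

3

The cycle J-H-K-I-C-B-F-E-G-J has odd length 9, so it cannot be 2-colored; at least 3 colors are needed.
3 colors suffice: color 1 → {C, F, J, K}; color 2 → {A, B, D, E, H, I}; color 3 → {G}. No two adjacent vertices share a color.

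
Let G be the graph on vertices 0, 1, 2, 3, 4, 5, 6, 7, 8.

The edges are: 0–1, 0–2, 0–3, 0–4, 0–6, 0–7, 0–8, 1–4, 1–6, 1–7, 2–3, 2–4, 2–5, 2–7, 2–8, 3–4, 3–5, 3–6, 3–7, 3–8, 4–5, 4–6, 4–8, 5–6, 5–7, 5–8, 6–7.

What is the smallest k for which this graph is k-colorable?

5

2, 3, 4, 5, 8 form a clique, so at least 5 colors are needed.
One proper 5-coloring: 0=b, 1=c, 2=d, 3=c, 4=a, 5=b, 6=d, 7=a, 8=e. Every edge joins two different colors.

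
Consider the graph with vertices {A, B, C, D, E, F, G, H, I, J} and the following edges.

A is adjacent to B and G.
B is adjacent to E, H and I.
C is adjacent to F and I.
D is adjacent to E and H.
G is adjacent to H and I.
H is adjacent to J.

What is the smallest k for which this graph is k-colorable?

2

D and E are adjacent, so at least 2 colors are needed.
2 colors suffice: color 1 → {A, E, F, H, I}; color 2 → {B, C, D, G, J}. Each edge has distinct colors on its endpoints.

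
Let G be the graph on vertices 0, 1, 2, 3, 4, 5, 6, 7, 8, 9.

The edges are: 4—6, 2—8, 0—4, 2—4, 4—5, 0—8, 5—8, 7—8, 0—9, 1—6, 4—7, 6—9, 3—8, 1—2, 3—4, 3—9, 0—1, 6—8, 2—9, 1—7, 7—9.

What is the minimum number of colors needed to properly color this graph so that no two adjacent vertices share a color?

2

7 and 9 are adjacent, so at least 2 colors are needed.
2 colors suffice: color red → {1, 4, 8, 9}; color blue → {0, 2, 3, 5, 6, 7}. Each edge has distinct colors on its endpoints.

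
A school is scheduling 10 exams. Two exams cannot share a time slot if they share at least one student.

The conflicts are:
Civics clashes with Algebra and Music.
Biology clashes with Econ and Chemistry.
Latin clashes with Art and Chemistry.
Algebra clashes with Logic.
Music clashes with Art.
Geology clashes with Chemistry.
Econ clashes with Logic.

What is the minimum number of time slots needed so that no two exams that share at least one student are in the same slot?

The cycle Biology-Econ-Logic-Algebra-Civics-Music-Art-Latin-Chemistry-Biology has odd length 9, so it cannot be 2-colored; at least 3 time slots are needed.
3 time slots suffice: time slot 1 → {Civics, Logic, Art, Chemistry}; time slot 2 → {Biology, Latin, Algebra, Music, Geology}; time slot 3 → {Econ}. Each listed conflict is separated.

3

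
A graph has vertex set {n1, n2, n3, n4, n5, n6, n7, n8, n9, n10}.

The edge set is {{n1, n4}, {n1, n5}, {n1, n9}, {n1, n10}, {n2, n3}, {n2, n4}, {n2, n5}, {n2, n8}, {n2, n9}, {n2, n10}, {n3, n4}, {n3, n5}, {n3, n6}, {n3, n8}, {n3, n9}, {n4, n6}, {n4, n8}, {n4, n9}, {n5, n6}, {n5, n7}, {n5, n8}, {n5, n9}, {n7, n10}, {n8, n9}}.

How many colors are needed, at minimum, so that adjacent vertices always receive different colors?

n2, n3, n4, n8, n9 are mutually adjacent (a clique of size 5), so at least 5 colors are needed.
A valid assignment using 5 colors: n1=2, n2=4, n3=2, n4=1, n5=1, n6=3, n7=2, n8=5, n9=3, n10=1. Every edge joins two different colors.

5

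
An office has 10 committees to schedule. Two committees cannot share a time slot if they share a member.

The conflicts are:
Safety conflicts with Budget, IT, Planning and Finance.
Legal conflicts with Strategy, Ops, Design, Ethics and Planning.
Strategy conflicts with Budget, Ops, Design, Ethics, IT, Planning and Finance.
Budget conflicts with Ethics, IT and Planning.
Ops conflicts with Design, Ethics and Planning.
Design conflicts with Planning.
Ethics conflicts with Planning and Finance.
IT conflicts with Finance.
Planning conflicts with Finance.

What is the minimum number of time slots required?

5

Legal, Strategy, Ops, Design, Planning are mutually in conflict, so at least 5 time slots are needed.
5 time slots suffice: time slot 1 → {Safety, Strategy}; time slot 2 → {IT, Planning}; time slot 3 → {Design, Ethics}; time slot 4 → {Budget, Ops, Finance}; time slot 5 → {Legal}. Every pair that conflicts lands in different time slots.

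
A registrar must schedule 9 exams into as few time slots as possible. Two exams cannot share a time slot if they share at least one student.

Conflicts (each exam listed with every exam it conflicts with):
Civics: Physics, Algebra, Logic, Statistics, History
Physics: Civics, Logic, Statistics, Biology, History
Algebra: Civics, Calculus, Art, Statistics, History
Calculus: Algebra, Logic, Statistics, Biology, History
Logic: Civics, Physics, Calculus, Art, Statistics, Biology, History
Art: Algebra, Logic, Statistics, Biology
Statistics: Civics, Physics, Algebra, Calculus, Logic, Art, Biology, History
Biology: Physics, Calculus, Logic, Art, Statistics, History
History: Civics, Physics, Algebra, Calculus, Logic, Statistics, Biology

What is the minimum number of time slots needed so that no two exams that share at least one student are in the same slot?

5

Calculus, Logic, Statistics, Biology, History pairwise conflict, so at least 5 time slots are needed.
5 time slots suffice: time slot 1 → {Statistics}; time slot 2 → {Algebra, Logic}; time slot 3 → {Art, History}; time slot 4 → {Civics, Biology}; time slot 5 → {Physics, Calculus}. Each listed conflict is separated.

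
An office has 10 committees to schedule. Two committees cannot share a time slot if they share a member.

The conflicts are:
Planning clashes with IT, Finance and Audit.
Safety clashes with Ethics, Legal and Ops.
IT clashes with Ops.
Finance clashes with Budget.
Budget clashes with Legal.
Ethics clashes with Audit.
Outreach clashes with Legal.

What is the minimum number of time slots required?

The cycle IT-Planning-Finance-Budget-Legal-Safety-Ops-IT has odd length 7, so it cannot be 2-colored; at least 3 time slots are needed.
3 time slots suffice: Planning=1, Safety=2, IT=2, Finance=3, Budget=2, Ethics=1, Outreach=2, Legal=1, Audit=2, Ops=1. Every pair that conflicts lands in different time slots.

3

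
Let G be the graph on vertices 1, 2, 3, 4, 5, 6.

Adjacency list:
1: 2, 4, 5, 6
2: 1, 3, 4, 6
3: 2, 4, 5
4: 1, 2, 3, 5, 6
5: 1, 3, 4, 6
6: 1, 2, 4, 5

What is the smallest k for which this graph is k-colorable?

4

1, 2, 4, 6 are pairwise adjacent (a clique of size 4), so at least 4 colors are needed.
4 colors suffice: color a → {4}; color b → {1, 3}; color c → {6}; color d → {2, 5}. Each edge has distinct colors on its endpoints.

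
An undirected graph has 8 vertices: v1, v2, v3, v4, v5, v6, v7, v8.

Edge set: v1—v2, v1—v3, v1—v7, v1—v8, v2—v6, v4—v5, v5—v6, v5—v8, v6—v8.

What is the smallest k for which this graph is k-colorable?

v5, v6, v8 are mutually adjacent, so at least 3 colors are needed.
3 colors suffice: color R → {v1, v5}; color B → {v3, v4, v6, v7}; color G → {v2, v8}. Every edge joins two different colors.

3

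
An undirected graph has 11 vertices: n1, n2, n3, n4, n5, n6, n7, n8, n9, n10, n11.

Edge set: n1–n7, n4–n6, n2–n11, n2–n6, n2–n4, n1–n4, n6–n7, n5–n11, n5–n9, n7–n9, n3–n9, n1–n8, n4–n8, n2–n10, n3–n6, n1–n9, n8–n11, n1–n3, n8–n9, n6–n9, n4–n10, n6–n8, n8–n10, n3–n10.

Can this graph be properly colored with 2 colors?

No

n1, n7, n9 are pairwise adjacent, so at least 3 colors are needed.
So 2 colors are not enough.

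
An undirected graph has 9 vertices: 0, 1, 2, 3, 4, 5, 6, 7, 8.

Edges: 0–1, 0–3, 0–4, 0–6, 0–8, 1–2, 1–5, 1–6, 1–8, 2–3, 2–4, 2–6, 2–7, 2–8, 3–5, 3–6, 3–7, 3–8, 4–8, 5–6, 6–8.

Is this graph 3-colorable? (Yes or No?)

No

0, 3, 6, 8 form a clique, so at least 4 colors are needed.
So 3 colors are not enough.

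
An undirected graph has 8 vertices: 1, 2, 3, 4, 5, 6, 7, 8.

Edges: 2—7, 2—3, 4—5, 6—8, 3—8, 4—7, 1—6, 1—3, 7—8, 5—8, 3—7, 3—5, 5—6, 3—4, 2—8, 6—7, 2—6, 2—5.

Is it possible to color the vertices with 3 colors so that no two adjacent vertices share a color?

2, 5, 6, 8 form a clique, so at least 4 colors are needed.
So 3 colors are not enough.

No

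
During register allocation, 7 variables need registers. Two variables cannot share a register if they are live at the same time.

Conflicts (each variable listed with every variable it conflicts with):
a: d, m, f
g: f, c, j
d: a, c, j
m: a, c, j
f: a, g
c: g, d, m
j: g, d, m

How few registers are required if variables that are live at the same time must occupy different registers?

The cycle a-m-j-g-f-a has odd length 5, so it cannot be 2-colored; at least 3 registers are needed.
3 registers suffice: register 1 → {a, c, j}; register 2 → {g, d, m}; register 3 → {f}. Each listed conflict is separated.

3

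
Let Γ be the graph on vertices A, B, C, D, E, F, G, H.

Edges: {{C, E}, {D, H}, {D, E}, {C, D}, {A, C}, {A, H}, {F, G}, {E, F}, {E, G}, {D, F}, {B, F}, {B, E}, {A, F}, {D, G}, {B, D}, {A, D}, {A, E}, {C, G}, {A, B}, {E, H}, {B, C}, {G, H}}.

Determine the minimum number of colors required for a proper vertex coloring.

A, B, D, E, F are mutually adjacent (a clique of size 5), so at least 5 colors are needed.
5 colors suffice: A=green, B=purple, C=yellow, D=blue, E=red, F=yellow, G=green, H=yellow. Each edge has distinct colors on its endpoints.

5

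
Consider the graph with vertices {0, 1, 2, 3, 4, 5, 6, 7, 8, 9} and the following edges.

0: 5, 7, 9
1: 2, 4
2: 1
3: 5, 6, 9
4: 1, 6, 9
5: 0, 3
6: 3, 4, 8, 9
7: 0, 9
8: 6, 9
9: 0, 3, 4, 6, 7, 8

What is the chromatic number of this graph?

3

4, 6, 9 are mutually adjacent, so at least 3 colors are needed.
3 colors suffice: 0=blue, 1=red, 2=blue, 3=green, 4=green, 5=red, 6=blue, 7=green, 8=green, 9=red. No two adjacent vertices share a color.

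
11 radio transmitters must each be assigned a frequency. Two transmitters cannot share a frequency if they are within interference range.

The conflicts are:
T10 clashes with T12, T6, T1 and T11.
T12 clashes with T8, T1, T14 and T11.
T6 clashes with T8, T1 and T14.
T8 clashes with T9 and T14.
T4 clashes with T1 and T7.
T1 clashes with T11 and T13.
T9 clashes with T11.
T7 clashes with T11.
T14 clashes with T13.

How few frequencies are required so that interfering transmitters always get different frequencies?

T10, T12, T1, T11 are mutually in conflict, so at least 4 frequencies are needed.
4 frequencies suffice: T10=4, T12=2, T6=2, T8=1, T4=2, T1=1, T9=2, T7=1, T14=3, T11=3, T13=2. Every pair that conflicts lands in different frequencies.

4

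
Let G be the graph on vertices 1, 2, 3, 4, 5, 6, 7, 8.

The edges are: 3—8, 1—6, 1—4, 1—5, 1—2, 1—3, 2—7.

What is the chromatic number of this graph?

1 and 3 are adjacent, so at least 2 colors are needed.
2 colors suffice: color a → {1, 7, 8}; color b → {2, 3, 4, 5, 6}. Every edge joins two different colors.

2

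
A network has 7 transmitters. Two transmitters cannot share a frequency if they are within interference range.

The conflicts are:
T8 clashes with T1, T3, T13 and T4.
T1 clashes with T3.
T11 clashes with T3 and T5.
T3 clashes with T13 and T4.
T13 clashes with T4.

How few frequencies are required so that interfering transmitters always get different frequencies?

4

T8, T3, T13, T4 are mutually in conflict, so at least 4 frequencies are needed.
4 frequencies suffice: frequency 1 → {T3, T5}; frequency 2 → {T8, T11}; frequency 3 → {T1, T13}; frequency 4 → {T4}. Each listed conflict is separated.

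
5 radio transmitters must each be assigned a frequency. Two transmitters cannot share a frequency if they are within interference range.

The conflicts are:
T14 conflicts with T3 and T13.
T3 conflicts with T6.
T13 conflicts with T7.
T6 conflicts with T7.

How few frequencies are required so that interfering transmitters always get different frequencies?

The cycle T3-T6-T7-T13-T14-T3 has odd length 5, so it cannot be 2-colored; at least 3 frequencies are needed.
3 frequencies suffice: T14=1, T3=2, T13=2, T6=3, T7=1. Each listed conflict is separated.

3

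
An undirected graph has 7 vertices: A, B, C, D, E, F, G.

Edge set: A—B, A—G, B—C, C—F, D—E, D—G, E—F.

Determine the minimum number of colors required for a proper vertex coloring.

3

The cycle D-E-F-C-B-A-G-D has odd length 7, so it cannot be 2-colored; at least 3 colors are needed.
3 colors suffice: color red → {A, C, D}; color blue → {B, F, G}; color green → {E}. Every edge joins two different colors.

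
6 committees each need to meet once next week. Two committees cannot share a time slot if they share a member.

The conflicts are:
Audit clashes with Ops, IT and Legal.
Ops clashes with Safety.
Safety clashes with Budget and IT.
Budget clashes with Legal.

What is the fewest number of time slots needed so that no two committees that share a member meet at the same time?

The cycle Legal-Audit-IT-Safety-Budget-Legal has odd length 5, so it cannot be 2-colored; at least 3 time slots are needed.
3 time slots suffice: time slot 1 → {Audit, Safety}; time slot 2 → {Ops, IT, Legal}; time slot 3 → {Budget}. Each listed conflict is separated.

3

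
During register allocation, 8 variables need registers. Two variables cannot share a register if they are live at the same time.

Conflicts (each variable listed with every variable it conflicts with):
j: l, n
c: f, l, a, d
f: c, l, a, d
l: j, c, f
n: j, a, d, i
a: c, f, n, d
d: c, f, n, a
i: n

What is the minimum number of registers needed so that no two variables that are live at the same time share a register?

c, f, a, d are mutually in conflict, so at least 4 registers are needed.
Using 4 registers: j=3, c=4, f=2, l=1, n=2, a=3, d=1, i=1. Every pair that conflicts lands in different registers.

4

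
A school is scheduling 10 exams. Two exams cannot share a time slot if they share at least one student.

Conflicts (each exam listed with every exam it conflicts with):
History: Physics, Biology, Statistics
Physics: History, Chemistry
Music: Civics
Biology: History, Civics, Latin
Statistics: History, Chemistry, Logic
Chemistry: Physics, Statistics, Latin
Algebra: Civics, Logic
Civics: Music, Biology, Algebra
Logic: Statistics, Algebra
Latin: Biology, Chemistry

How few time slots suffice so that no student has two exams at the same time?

3

The cycle Latin-Chemistry-Physics-History-Biology-Latin has odd length 5, so it cannot be 2-colored; at least 3 time slots are needed.
A valid assignment using 3 time slots: History=2, Physics=1, Music=1, Biology=1, Statistics=1, Chemistry=2, Algebra=1, Civics=2, Logic=2, Latin=3. Every pair that conflicts lands in different time slots.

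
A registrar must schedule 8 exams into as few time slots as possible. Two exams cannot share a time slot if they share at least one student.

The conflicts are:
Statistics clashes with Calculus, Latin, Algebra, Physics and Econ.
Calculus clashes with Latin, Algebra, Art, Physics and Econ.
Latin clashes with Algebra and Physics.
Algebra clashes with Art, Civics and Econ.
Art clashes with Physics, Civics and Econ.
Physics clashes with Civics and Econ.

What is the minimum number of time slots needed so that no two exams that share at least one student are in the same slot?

4

Calculus, Algebra, Art, Econ pairwise conflict, so at least 4 time slots are needed.
4 time slots suffice: Statistics=4, Calculus=2, Latin=3, Algebra=1, Art=4, Physics=1, Civics=2, Econ=3. No two conflicting exams share a time slot.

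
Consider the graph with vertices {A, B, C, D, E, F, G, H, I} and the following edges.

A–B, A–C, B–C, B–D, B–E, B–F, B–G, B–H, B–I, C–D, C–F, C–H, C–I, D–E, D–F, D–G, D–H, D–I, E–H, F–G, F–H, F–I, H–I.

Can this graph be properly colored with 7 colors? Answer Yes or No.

Yes

The chromatic number is 6. B, C, D, F, H, I form a clique, so at least 6 colors are needed.
One proper 6-coloring: A=2, B=1, C=5, D=2, E=3, F=3, G=4, H=4, I=6.
Since 7 ≥ 6, a proper 7-coloring certainly exists.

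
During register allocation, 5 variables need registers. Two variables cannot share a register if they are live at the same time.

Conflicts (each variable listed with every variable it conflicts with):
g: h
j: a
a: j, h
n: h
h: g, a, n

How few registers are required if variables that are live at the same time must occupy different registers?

a and h conflict, so at least 2 registers are needed.
A valid assignment using 2 registers: g=2, j=1, a=2, n=2, h=1. Each listed conflict is separated.

2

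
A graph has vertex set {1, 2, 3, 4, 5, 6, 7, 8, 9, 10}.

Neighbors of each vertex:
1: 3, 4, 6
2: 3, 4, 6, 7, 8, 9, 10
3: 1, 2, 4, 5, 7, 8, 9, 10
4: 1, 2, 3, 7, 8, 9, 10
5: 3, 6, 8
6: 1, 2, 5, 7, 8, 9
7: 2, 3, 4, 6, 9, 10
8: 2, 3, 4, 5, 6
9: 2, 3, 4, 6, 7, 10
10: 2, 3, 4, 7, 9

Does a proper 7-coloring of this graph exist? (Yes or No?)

The chromatic number is 6. 2, 3, 4, 7, 9, 10 form a clique, so at least 6 colors are needed.
6 colors suffice: color a → {3, 6}; color b → {1, 2, 5}; color c → {4}; color d → {8, 9}; color e → {7}; color f → {10}.
Since 7 ≥ 6, a proper 7-coloring certainly exists.

Yes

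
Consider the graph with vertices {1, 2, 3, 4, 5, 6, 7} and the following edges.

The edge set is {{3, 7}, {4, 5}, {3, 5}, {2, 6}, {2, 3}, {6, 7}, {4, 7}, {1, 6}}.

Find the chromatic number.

3 and 7 are adjacent, so at least 2 colors are needed.
One proper 2-coloring: 1=blue, 2=blue, 3=red, 4=red, 5=blue, 6=red, 7=blue. Each edge has distinct colors on its endpoints.

2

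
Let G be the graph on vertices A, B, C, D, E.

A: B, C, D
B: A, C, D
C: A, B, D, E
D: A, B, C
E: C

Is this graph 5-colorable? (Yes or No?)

The chromatic number is 4. A, B, C, D are pairwise adjacent (a clique of size 4), so at least 4 colors are needed.
4 colors suffice: A=4, B=3, C=1, D=2, E=2.
Since 5 ≥ 4, a proper 5-coloring certainly exists.

Yes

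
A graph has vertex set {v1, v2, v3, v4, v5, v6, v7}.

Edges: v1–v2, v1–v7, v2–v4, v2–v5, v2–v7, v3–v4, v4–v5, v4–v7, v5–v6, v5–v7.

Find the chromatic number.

4

v2, v4, v5, v7 are mutually adjacent (a clique of size 4), so at least 4 colors are needed.
4 colors suffice: color 1 → {v1, v4, v6}; color 2 → {v3, v7}; color 3 → {v5}; color 4 → {v2}. Each edge has distinct colors on its endpoints.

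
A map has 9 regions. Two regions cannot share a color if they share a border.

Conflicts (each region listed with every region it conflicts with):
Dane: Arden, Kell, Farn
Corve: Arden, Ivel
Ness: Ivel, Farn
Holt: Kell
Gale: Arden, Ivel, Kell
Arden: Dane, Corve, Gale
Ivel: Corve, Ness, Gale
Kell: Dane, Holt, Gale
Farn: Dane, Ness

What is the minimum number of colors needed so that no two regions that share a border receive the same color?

Corve and Ivel conflict, so at least 2 colors are needed.
2 colors suffice: color 1 → {Arden, Ivel, Kell, Farn}; color 2 → {Dane, Corve, Ness, Holt, Gale}. No two conflicting regions share a color.

2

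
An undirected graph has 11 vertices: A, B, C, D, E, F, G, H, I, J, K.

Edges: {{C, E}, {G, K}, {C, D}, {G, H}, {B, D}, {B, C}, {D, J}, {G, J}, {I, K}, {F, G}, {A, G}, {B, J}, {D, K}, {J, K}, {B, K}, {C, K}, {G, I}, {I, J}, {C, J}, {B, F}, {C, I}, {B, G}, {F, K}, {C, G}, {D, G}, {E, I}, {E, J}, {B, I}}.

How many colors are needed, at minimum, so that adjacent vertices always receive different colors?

6

B, C, D, G, J, K form a clique, so at least 6 colors are needed.
6 colors suffice: A=2, B=4, C=2, D=6, E=1, F=2, G=1, H=2, I=6, J=5, K=3. Every edge joins two different colors.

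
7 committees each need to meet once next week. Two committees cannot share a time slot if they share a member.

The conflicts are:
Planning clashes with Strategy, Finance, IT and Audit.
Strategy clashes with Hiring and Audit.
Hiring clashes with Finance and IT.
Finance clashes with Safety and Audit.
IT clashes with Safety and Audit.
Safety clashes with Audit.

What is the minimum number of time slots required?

Planning, Strategy, Audit pairwise conflict, so at least 3 time slots are needed.
Using 3 time slots: Planning=2, Strategy=3, Hiring=1, Finance=3, IT=3, Safety=2, Audit=1. Every pair that conflicts lands in different time slots.

3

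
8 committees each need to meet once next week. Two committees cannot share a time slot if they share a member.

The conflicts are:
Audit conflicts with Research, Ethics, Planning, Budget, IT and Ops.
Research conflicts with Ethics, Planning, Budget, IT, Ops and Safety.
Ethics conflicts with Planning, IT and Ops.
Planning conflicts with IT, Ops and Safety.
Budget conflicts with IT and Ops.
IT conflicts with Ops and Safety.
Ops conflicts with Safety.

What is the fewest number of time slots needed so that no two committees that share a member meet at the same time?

Audit, Research, Ethics, Planning, IT, Ops pairwise conflict, so at least 6 time slots are needed.
A valid assignment using 6 time slots: Audit=4, Research=1, Ethics=6, Planning=5, Budget=5, IT=2, Ops=3, Safety=4. Each listed conflict is separated.

6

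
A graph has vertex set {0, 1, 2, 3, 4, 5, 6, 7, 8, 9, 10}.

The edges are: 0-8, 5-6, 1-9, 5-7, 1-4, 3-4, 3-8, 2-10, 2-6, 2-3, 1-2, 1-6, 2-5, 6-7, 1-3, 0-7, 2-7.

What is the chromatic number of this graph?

4

2, 5, 6, 7 are pairwise adjacent (a clique of size 4), so at least 4 colors are needed.
4 colors suffice: color a → {2, 4, 8, 9}; color b → {1, 7, 10}; color c → {0, 3, 6}; color d → {5}. Every edge joins two different colors.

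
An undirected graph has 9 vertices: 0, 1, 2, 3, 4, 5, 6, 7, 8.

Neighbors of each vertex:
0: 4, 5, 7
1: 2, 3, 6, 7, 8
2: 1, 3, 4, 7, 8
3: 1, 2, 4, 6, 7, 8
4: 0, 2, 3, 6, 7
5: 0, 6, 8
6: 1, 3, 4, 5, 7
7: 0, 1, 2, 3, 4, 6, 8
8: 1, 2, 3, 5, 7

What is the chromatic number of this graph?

1, 2, 3, 7, 8 are pairwise adjacent (a clique of size 5), so at least 5 colors are needed.
5 colors suffice: 0=b, 1=c, 2=e, 3=b, 4=c, 5=a, 6=d, 7=a, 8=d. Every edge joins two different colors.

5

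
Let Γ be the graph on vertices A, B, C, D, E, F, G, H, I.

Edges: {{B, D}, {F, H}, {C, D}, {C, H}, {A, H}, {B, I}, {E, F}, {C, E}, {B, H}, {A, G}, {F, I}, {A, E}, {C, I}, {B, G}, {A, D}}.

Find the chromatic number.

2

C and E are adjacent, so at least 2 colors are needed.
2 colors suffice: color 1 → {A, B, C, F}; color 2 → {D, E, G, H, I}. Each edge has distinct colors on its endpoints.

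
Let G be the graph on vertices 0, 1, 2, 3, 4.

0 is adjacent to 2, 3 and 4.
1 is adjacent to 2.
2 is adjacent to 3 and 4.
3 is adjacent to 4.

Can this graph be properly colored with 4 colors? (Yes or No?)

The chromatic number is 4. 0, 2, 3, 4 are mutually adjacent (a clique of size 4), so at least 4 colors are needed.
A valid assignment using 4 colors: 0=green, 1=blue, 2=red, 3=blue, 4=yellow.
That is already a proper 4-coloring.

Yes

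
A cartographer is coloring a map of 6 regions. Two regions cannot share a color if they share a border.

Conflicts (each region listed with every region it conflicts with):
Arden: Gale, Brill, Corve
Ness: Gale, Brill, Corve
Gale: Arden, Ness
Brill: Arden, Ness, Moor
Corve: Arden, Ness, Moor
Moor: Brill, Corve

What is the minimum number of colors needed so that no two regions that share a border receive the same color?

Brill and Moor conflict, so at least 2 colors are needed.
2 colors suffice: color 1 → {Gale, Brill, Corve}; color 2 → {Arden, Ness, Moor}. No two conflicting regions share a color.

2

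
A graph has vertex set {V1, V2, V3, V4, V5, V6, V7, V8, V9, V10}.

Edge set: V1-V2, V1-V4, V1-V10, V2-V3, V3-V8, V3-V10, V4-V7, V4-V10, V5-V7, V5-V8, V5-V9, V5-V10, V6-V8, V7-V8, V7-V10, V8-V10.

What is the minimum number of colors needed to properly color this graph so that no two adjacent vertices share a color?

4

V5, V7, V8, V10 form a clique, so at least 4 colors are needed.
4 colors suffice: color R → {V2, V6, V9, V10}; color B → {V4, V8}; color G → {V1, V3, V7}; color Y → {V5}. Every edge joins two different colors.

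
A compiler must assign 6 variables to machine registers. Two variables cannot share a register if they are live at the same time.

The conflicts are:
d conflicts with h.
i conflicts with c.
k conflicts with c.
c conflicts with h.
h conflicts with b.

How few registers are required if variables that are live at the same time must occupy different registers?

2

c and h conflict, so at least 2 registers are needed.
2 registers suffice: register 1 → {i, k, h}; register 2 → {d, c, b}. No two conflicting variables share a register.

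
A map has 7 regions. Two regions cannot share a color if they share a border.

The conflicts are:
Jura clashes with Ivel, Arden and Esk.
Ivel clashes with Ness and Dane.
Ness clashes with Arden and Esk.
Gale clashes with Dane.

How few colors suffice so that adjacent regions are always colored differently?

Ness and Arden conflict, so at least 2 colors are needed.
2 colors suffice: color 1 → {Jura, Ness, Dane}; color 2 → {Ivel, Gale, Arden, Esk}. No two conflicting regions share a color.

2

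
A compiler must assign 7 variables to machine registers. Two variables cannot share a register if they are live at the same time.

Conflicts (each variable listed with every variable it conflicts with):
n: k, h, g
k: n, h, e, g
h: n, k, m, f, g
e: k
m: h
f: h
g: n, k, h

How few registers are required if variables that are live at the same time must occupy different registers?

4

n, k, h, g all conflict with each other, so at least 4 registers are needed.
A valid assignment using 4 registers: n=4, k=2, h=1, e=1, m=2, f=2, g=3. Every pair that conflicts lands in different registers.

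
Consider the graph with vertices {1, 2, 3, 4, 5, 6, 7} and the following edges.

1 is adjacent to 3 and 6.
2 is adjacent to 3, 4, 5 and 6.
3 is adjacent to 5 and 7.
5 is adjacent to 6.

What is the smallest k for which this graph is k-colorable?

3

2, 3, 5 form a triangle, so at least 3 colors are needed.
3 colors suffice: color red → {3, 4, 6}; color blue → {1, 2, 7}; color green → {5}. Each edge has distinct colors on its endpoints.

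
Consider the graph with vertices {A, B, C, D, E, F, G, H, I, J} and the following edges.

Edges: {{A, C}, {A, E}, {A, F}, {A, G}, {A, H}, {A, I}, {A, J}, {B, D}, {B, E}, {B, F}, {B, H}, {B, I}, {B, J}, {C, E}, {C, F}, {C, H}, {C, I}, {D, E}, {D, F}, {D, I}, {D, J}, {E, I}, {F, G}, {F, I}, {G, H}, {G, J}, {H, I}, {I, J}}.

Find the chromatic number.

B, D, I, J are mutually adjacent (a clique of size 4), so at least 4 colors are needed.
4 colors suffice: color red → {G, I}; color blue → {A, B}; color green → {E, F, H, J}; color yellow → {C, D}. No two adjacent vertices share a color.

4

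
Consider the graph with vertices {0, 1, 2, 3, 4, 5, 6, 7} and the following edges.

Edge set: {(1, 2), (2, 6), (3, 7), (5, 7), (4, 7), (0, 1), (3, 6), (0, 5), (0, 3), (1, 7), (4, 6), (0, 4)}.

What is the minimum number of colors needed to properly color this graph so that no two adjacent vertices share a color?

3

The cycle 6-4-0-1-2-6 has odd length 5, so it cannot be 2-colored; at least 3 colors are needed.
3 colors suffice: 0=a, 1=b, 2=c, 3=b, 4=b, 5=b, 6=a, 7=a. No two adjacent vertices share a color.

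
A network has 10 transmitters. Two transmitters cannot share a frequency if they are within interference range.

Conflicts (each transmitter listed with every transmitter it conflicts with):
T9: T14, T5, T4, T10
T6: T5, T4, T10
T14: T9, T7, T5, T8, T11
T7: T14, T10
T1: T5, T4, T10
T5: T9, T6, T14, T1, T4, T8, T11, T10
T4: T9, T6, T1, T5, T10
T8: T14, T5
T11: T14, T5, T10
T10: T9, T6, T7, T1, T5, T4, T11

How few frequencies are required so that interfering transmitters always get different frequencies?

4

T9, T5, T4, T10 pairwise conflict, so at least 4 frequencies are needed.
4 frequencies suffice: T9=4, T6=4, T14=2, T7=1, T1=4, T5=1, T4=3, T8=3, T11=3, T10=2. No two conflicting transmitters share a frequency.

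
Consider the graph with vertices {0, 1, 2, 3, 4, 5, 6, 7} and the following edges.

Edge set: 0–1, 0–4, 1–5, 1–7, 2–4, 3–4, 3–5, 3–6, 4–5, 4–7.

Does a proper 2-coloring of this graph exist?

No

3, 4, 5 are pairwise adjacent, so at least 3 colors are needed.
So 2 colors are not enough.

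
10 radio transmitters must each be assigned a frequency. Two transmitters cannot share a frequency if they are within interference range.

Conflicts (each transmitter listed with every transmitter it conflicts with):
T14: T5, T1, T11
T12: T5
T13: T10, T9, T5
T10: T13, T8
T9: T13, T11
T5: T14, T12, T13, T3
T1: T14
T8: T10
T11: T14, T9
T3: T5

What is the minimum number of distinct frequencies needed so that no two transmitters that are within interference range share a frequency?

The cycle T11-T9-T13-T5-T14-T11 has odd length 5, so it cannot be 2-colored; at least 3 frequencies are needed.
A valid assignment using 3 frequencies: T14=2, T12=2, T13=2, T10=1, T9=1, T5=1, T1=1, T8=2, T11=3, T3=2. No two conflicting transmitters share a frequency.

3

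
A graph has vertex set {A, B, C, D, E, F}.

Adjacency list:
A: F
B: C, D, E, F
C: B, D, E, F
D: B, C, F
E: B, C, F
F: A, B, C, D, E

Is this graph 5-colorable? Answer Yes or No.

Yes

The chromatic number is 4. B, C, D, F form a clique, so at least 4 colors are needed.
4 colors suffice: color red → {F}; color blue → {A, C}; color green → {B}; color yellow → {D, E}.
Since 5 ≥ 4, a proper 5-coloring certainly exists.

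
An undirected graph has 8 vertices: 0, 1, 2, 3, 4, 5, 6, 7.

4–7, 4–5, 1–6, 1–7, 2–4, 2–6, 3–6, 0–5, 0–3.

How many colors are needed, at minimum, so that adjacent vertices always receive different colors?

3

The cycle 1-6-2-4-7-1 has odd length 5, so it cannot be 2-colored; at least 3 colors are needed.
A valid assignment using 3 colors: 0=red, 1=blue, 2=blue, 3=blue, 4=red, 5=blue, 6=red, 7=green. No two adjacent vertices share a color.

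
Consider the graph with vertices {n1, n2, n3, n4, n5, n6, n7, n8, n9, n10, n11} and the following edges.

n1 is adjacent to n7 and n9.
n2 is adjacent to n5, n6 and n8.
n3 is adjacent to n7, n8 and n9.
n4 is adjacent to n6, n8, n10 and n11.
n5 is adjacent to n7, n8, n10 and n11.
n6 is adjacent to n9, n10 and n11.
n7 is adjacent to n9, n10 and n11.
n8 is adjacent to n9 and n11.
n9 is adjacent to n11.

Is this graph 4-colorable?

The chromatic number is 3. n3, n8, n9 are mutually adjacent, so at least 3 colors are needed.
A valid assignment using 3 colors: n1=2, n2=2, n3=2, n4=3, n5=3, n6=1, n7=1, n8=1, n9=3, n10=2, n11=2.
Since 4 ≥ 3, a proper 4-coloring certainly exists.

Yes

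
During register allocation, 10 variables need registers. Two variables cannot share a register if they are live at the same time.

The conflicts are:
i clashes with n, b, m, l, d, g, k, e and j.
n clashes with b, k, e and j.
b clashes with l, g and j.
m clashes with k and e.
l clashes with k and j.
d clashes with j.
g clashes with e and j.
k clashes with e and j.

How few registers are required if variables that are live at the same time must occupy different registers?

i, n, b, j pairwise conflict, so at least 4 registers are needed.
4 registers suffice: i=1, n=4, b=3, m=4, l=4, d=3, g=4, k=3, e=2, j=2. No two conflicting variables share a register.

4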